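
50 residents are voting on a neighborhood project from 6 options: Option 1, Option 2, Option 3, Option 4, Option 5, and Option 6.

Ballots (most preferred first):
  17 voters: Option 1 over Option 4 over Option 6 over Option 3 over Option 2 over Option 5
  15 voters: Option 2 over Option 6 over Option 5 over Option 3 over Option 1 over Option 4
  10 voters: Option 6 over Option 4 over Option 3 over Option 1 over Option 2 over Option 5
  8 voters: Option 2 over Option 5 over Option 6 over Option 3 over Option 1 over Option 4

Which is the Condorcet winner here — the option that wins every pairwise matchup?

Option 6

Option 6 vs Option 1: 33–17
Option 6 vs Option 2: 27–23
Option 6 vs Option 3: 50–0
Option 6 vs Option 4: 33–17
Option 6 vs Option 5: 42–8
Option 6 beats every other option.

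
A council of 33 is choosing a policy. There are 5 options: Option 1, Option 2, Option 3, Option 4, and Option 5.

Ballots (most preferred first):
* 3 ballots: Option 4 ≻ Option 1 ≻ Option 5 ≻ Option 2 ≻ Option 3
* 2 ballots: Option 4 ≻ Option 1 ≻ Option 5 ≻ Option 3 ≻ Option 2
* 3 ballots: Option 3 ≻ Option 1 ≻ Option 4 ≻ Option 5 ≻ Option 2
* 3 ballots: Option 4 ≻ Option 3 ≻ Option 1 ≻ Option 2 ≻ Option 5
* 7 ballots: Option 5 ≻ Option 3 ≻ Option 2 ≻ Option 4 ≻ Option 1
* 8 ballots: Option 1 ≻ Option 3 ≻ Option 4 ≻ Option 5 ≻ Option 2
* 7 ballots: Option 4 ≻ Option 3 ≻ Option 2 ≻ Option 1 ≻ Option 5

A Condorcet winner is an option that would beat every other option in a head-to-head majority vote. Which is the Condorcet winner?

Option 3 vs Option 1: 20–13
Option 3 vs Option 2: 30–3
Option 3 vs Option 4: 18–15
Option 3 vs Option 5: 21–12
Option 3 beats every other option.

Option 3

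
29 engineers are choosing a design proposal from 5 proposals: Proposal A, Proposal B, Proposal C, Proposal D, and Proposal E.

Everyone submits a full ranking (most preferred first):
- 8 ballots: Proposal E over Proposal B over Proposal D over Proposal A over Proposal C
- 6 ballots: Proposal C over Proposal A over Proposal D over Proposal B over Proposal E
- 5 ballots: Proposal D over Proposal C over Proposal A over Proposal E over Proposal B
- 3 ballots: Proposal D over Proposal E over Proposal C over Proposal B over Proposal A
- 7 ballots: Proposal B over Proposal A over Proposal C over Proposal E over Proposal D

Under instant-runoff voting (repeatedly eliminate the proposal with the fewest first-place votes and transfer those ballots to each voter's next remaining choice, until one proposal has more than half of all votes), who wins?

Round 1: Proposal A 0, Proposal B 7, Proposal C 6, Proposal D 8, Proposal E 8. Proposal A eliminated.
Round 2: Proposal B 7, Proposal C 6, Proposal D 8, Proposal E 8. Proposal C eliminated.
Round 3: Proposal B 7, Proposal D 14, Proposal E 8. Proposal B eliminated.
Round 4: Proposal D 14, Proposal E 15. Proposal E has a majority (≥15).

Proposal E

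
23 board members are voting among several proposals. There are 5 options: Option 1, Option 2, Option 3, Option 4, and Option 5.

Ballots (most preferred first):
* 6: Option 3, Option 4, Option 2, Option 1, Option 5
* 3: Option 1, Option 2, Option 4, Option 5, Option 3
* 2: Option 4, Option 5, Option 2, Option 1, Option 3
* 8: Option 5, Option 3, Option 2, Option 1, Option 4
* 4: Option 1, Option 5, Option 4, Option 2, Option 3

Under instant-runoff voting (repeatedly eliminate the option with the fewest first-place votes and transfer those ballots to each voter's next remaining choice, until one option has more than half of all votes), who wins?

Option 1

Round 1: Option 1 7, Option 2 0, Option 3 6, Option 4 2, Option 5 8. Option 2 eliminated.
Round 2: Option 1 7, Option 3 6, Option 4 2, Option 5 8. Option 4 eliminated.
Round 3: Option 1 7, Option 3 6, Option 5 10. Option 3 eliminated.
Round 4: Option 1 13, Option 5 10. Option 1 has a majority (≥12).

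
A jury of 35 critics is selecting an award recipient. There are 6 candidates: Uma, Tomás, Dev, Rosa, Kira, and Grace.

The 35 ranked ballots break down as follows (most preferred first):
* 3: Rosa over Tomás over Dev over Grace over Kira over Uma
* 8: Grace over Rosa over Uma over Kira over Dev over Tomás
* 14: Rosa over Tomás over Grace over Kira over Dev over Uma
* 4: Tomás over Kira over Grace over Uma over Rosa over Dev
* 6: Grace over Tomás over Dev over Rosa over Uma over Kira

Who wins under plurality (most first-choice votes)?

Rosa

First-place votes: Uma 0, Tomás 4, Dev 0, Rosa 17, Kira 0, Grace 14.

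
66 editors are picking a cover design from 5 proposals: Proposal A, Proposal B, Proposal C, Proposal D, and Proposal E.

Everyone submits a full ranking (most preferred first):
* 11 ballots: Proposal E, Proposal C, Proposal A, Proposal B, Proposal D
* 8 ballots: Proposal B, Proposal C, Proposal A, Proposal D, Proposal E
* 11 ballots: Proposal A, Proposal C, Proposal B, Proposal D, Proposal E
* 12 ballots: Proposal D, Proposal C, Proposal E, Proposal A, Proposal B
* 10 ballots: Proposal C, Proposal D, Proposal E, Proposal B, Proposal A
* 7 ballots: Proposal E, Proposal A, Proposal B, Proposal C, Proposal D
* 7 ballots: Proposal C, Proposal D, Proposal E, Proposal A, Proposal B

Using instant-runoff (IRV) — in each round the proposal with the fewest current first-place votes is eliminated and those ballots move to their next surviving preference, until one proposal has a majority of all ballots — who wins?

Proposal C

Round 1: Proposal A 11, Proposal B 8, Proposal C 17, Proposal D 12, Proposal E 18. Proposal B eliminated.
Round 2: Proposal A 11, Proposal C 25, Proposal D 12, Proposal E 18. Proposal A eliminated.
Round 3: Proposal C 36, Proposal D 12, Proposal E 18. Proposal C has a majority (≥34).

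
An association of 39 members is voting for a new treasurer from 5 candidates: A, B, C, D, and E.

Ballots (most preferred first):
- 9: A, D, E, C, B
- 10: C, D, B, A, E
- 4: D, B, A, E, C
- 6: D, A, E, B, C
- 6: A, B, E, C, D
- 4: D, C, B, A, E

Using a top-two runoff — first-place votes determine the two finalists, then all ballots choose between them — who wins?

Round 1 first-place votes: A 15, B 0, C 10, D 14, E 0. A and D advance.
Runoff: A is ranked above D on 15 ballots, D above A on 24.

D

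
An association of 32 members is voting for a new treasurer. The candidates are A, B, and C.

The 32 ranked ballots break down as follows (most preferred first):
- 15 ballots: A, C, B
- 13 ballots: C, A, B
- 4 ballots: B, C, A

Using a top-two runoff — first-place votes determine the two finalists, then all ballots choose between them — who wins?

Round 1 first-place votes: A 15, B 4, C 13. A and C advance.
Runoff: A is ranked above C on 15 ballots, C above A on 17.

C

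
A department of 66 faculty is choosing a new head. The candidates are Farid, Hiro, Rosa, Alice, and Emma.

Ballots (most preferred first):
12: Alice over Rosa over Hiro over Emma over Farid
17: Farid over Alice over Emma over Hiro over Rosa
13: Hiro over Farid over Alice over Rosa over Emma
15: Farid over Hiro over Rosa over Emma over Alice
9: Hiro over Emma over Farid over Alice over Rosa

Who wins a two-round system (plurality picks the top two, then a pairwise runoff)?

Hiro

Round 1 first-place votes: Farid 32, Hiro 22, Rosa 0, Alice 12, Emma 0. Farid and Hiro advance.
Runoff: Farid is ranked above Hiro on 32 ballots, Hiro above Farid on 34.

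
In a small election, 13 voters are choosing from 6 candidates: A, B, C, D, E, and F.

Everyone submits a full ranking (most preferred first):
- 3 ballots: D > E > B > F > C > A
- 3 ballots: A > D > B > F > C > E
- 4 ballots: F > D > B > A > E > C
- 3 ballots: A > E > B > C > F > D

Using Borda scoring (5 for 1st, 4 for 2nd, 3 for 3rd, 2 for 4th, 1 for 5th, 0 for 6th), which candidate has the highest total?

D

A: 3×0 + 3×5 + 4×2 + 3×5 = 38
B: 3×3 + 3×3 + 4×3 + 3×3 = 39
C: 3×1 + 3×1 + 4×0 + 3×2 = 12
D: 3×5 + 3×4 + 4×4 + 3×0 = 43
E: 3×4 + 3×0 + 4×1 + 3×4 = 28
F: 3×2 + 3×2 + 4×5 + 3×1 = 35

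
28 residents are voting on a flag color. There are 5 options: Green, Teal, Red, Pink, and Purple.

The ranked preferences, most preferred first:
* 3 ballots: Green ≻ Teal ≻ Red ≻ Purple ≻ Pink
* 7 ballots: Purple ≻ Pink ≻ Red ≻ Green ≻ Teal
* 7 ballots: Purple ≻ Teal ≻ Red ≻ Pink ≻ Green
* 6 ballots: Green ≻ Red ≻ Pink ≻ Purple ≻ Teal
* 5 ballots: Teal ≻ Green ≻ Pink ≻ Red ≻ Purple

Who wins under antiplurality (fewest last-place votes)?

Last-place votes: Green 7, Teal 13, Red 0, Pink 3, Purple 5.

Red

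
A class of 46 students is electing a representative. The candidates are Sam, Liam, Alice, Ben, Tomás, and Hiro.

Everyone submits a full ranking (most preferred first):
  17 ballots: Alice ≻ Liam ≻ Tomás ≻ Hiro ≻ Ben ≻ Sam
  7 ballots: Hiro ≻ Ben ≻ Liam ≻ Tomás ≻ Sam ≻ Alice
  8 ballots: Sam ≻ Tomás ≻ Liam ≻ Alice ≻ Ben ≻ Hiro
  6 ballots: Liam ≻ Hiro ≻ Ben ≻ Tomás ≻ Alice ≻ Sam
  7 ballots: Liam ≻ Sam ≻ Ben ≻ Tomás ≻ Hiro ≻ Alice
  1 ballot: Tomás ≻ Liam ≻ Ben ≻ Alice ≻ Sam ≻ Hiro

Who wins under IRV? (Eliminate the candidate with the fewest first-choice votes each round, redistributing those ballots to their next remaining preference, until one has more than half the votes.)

Round 1: Sam 8, Liam 13, Alice 17, Ben 0, Tomás 1, Hiro 7. Ben eliminated.
Round 2: Sam 8, Liam 13, Alice 17, Tomás 1, Hiro 7. Tomás eliminated.
Round 3: Sam 8, Liam 14, Alice 17, Hiro 7. Hiro eliminated.
Round 4: Sam 8, Liam 21, Alice 17. Sam eliminated.
Round 5: Liam 29, Alice 17. Liam has a majority (≥24).

Liam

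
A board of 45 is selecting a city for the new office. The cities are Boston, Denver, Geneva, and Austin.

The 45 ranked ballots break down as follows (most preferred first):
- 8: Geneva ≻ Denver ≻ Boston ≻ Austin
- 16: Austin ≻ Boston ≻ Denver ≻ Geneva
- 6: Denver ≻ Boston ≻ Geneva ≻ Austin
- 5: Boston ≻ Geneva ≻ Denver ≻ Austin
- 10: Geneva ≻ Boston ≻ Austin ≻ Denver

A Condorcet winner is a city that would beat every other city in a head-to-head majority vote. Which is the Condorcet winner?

Boston vs Denver: 31–14
Boston vs Geneva: 27–18
Boston vs Austin: 29–16
Boston beats every other city.

Boston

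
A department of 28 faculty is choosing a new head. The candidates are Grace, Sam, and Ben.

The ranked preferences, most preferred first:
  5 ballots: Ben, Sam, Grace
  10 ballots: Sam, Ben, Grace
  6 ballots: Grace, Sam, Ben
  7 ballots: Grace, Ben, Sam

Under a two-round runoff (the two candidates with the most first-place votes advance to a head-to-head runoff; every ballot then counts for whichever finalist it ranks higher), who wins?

Round 1 first-place votes: Grace 13, Sam 10, Ben 5. Grace and Sam advance.
Runoff: Grace is ranked above Sam on 13 ballots, Sam above Grace on 15.

Sam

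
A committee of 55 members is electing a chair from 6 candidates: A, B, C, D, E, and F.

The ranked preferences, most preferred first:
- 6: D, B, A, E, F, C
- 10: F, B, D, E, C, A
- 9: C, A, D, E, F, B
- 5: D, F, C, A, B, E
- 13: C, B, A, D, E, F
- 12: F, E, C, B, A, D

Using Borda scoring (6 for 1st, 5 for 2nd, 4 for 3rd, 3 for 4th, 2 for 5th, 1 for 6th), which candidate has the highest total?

C

A: 6×4 + 10×1 + 9×5 + 5×3 + 13×4 + 12×2 = 170
B: 6×5 + 10×5 + 9×1 + 5×2 + 13×5 + 12×3 = 200
C: 6×1 + 10×2 + 9×6 + 5×4 + 13×6 + 12×4 = 226
D: 6×6 + 10×4 + 9×4 + 5×6 + 13×3 + 12×1 = 193
E: 6×3 + 10×3 + 9×3 + 5×1 + 13×2 + 12×5 = 166
F: 6×2 + 10×6 + 9×2 + 5×5 + 13×1 + 12×6 = 200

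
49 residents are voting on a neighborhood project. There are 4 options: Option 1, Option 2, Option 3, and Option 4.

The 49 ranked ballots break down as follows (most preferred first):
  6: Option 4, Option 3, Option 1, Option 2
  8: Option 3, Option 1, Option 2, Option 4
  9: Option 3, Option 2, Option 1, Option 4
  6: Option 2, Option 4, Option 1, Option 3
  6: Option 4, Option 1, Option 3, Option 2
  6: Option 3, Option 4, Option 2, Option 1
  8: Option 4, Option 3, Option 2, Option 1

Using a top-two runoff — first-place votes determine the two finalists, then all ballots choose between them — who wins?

Round 1 first-place votes: Option 1 0, Option 2 6, Option 3 23, Option 4 20. Option 3 and Option 4 advance.
Runoff: Option 3 is ranked above Option 4 on 23 ballots, Option 4 above Option 3 on 26.

Option 4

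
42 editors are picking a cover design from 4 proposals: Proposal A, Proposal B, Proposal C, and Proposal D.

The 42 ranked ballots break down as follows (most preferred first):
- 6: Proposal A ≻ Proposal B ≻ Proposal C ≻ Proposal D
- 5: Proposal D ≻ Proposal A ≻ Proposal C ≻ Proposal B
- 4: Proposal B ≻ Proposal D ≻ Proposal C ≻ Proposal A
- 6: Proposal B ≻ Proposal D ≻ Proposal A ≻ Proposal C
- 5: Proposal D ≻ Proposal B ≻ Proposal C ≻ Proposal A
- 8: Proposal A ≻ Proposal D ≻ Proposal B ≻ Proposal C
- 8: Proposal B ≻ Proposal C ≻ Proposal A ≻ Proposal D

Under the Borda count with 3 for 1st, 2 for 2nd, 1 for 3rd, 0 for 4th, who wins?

Proposal B

Proposal A: 6×3 + 5×2 + 4×0 + 6×1 + 5×0 + 8×3 + 8×1 = 66
Proposal B: 6×2 + 5×0 + 4×3 + 6×3 + 5×2 + 8×1 + 8×3 = 84
Proposal C: 6×1 + 5×1 + 4×1 + 6×0 + 5×1 + 8×0 + 8×2 = 36
Proposal D: 6×0 + 5×3 + 4×2 + 6×2 + 5×3 + 8×2 + 8×0 = 66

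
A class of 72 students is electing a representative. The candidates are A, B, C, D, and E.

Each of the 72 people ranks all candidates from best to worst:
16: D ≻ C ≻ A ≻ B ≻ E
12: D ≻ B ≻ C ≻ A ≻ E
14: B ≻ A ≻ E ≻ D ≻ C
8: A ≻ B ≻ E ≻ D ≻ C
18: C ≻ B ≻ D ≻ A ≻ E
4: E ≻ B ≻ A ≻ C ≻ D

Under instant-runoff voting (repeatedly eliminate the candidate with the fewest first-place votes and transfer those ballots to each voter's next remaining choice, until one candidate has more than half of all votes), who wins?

B

Round 1: A 8, B 14, C 18, D 28, E 4. E eliminated.
Round 2: A 8, B 18, C 18, D 28. A eliminated.
Round 3: B 26, C 18, D 28. C eliminated.
Round 4: B 44, D 28. B has a majority (≥37).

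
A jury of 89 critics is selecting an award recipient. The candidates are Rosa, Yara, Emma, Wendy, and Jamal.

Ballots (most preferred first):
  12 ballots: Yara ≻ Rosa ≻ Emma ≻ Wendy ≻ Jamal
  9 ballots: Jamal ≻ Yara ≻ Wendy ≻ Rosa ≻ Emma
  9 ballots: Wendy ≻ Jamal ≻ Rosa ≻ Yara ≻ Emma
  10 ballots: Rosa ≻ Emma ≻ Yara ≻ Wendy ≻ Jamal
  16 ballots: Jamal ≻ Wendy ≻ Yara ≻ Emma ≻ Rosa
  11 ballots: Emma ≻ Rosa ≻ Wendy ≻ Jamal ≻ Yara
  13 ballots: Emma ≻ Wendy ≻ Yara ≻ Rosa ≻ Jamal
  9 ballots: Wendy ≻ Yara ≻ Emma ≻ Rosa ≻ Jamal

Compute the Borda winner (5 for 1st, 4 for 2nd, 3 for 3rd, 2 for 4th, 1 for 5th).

Wendy

Rosa: 12×4 + 9×2 + 9×3 + 10×5 + 16×1 + 11×4 + 13×2 + 9×2 = 247
Yara: 12×5 + 9×4 + 9×2 + 10×3 + 16×3 + 11×1 + 13×3 + 9×4 = 278
Emma: 12×3 + 9×1 + 9×1 + 10×4 + 16×2 + 11×5 + 13×5 + 9×3 = 273
Wendy: 12×2 + 9×3 + 9×5 + 10×2 + 16×4 + 11×3 + 13×4 + 9×5 = 310
Jamal: 12×1 + 9×5 + 9×4 + 10×1 + 16×5 + 11×2 + 13×1 + 9×1 = 227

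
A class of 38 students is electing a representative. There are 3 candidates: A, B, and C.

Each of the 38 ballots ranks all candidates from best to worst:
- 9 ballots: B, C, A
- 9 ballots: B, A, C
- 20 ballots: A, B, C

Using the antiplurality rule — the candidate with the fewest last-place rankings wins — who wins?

B

Last-place votes: A 9, B 0, C 29.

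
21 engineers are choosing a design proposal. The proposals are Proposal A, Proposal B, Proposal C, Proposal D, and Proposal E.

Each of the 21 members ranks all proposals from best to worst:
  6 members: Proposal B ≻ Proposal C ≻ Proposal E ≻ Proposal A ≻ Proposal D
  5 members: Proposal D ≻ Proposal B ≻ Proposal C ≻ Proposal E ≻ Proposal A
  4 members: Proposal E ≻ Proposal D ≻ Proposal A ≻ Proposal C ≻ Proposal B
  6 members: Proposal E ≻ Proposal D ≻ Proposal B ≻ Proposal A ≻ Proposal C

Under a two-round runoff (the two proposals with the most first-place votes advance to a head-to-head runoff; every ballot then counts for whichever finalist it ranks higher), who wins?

Proposal B

Round 1 first-place votes: Proposal A 0, Proposal B 6, Proposal C 0, Proposal D 5, Proposal E 10. Proposal E and Proposal B advance.
Runoff: Proposal E is ranked above Proposal B on 10 ballots, Proposal B above Proposal E on 11.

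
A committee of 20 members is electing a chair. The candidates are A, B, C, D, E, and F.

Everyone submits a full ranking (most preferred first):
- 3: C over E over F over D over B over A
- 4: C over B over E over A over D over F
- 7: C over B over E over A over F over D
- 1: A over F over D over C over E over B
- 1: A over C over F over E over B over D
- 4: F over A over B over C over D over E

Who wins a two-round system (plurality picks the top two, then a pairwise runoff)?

C

Round 1 first-place votes: A 2, B 0, C 14, D 0, E 0, F 4. C and F advance.
Runoff: C is ranked above F on 15 ballots, F above C on 5.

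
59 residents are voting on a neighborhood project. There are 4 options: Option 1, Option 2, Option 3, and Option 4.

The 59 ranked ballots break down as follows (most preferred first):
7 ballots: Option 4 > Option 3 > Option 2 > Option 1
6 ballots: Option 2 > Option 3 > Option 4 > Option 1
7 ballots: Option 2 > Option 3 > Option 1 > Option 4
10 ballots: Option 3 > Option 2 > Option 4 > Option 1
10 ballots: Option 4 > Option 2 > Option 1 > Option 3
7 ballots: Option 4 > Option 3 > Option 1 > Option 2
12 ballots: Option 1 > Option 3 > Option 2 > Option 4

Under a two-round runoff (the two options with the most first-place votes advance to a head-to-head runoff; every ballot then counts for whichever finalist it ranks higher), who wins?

Option 2

Round 1 first-place votes: Option 1 12, Option 2 13, Option 3 10, Option 4 24. Option 4 and Option 2 advance.
Runoff: Option 4 is ranked above Option 2 on 24 ballots, Option 2 above Option 4 on 35.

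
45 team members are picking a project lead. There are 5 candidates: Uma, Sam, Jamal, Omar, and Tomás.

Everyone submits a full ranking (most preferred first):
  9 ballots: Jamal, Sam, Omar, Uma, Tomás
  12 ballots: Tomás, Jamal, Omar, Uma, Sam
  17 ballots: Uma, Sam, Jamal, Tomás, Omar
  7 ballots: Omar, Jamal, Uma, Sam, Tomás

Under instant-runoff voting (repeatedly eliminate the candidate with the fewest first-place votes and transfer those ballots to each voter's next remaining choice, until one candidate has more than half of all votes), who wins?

Round 1: Uma 17, Sam 0, Jamal 9, Omar 7, Tomás 12. Sam eliminated.
Round 2: Uma 17, Jamal 9, Omar 7, Tomás 12. Omar eliminated.
Round 3: Uma 17, Jamal 16, Tomás 12. Tomás eliminated.
Round 4: Uma 17, Jamal 28. Jamal has a majority (≥23).

Jamal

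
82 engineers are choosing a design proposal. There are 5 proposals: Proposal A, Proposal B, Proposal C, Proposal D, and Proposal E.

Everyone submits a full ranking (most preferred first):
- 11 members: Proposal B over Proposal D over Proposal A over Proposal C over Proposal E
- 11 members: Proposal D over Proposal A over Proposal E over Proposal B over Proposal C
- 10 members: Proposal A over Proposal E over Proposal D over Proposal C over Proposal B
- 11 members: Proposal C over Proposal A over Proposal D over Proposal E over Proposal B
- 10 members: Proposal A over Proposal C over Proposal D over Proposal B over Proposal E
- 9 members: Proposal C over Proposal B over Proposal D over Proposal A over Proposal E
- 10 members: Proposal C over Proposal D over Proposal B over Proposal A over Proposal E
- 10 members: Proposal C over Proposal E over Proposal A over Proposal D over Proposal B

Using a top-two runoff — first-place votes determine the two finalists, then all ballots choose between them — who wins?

Round 1 first-place votes: Proposal A 20, Proposal B 11, Proposal C 40, Proposal D 11, Proposal E 0. Proposal C and Proposal A advance.
Runoff: Proposal C is ranked above Proposal A on 40 ballots, Proposal A above Proposal C on 42.

Proposal A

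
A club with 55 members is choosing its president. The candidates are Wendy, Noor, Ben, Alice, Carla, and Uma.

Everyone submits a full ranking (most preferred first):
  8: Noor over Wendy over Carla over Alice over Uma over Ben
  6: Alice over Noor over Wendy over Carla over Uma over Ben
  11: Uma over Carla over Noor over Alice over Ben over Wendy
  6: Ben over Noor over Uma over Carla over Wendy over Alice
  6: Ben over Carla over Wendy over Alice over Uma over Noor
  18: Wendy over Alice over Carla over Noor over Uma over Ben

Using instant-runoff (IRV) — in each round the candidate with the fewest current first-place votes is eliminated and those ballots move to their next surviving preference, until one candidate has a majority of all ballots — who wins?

Noor

Round 1: Wendy 18, Noor 8, Ben 12, Alice 6, Carla 0, Uma 11. Carla eliminated.
Round 2: Wendy 18, Noor 8, Ben 12, Alice 6, Uma 11. Alice eliminated.
Round 3: Wendy 18, Noor 14, Ben 12, Uma 11. Uma eliminated.
Round 4: Wendy 18, Noor 25, Ben 12. Ben eliminated.
Round 5: Wendy 24, Noor 31. Noor has a majority (≥28).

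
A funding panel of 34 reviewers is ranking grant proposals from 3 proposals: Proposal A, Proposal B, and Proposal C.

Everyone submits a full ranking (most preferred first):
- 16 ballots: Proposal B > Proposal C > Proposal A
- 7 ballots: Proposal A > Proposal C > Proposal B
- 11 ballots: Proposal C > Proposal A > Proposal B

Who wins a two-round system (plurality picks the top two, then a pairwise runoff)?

Proposal C

Round 1 first-place votes: Proposal A 7, Proposal B 16, Proposal C 11. Proposal B and Proposal C advance.
Runoff: Proposal B is ranked above Proposal C on 16 ballots, Proposal C above Proposal B on 18.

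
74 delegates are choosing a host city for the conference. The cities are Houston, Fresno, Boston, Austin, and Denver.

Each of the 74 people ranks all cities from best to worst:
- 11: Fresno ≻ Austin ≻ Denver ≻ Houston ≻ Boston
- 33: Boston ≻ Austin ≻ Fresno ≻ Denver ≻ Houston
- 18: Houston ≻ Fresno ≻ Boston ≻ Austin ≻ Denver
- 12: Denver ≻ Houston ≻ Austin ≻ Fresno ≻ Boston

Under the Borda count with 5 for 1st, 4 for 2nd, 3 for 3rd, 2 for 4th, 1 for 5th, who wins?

Fresno

Houston: 11×2 + 33×1 + 18×5 + 12×4 = 193
Fresno: 11×5 + 33×3 + 18×4 + 12×2 = 250
Boston: 11×1 + 33×5 + 18×3 + 12×1 = 242
Austin: 11×4 + 33×4 + 18×2 + 12×3 = 248
Denver: 11×3 + 33×2 + 18×1 + 12×5 = 177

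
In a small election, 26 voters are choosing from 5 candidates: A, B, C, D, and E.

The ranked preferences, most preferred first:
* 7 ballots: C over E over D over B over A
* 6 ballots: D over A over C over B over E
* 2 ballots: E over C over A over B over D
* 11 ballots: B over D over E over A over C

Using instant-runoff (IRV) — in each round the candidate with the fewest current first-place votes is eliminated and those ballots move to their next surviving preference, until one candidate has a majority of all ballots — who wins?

Round 1: A 0, B 11, C 7, D 6, E 2. A eliminated.
Round 2: B 11, C 7, D 6, E 2. E eliminated.
Round 3: B 11, C 9, D 6. D eliminated.
Round 4: B 11, C 15. C has a majority (≥14).

C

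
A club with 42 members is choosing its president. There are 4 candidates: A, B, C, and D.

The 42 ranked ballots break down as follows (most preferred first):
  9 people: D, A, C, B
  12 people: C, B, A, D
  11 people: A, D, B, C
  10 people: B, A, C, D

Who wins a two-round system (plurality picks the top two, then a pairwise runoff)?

A

Round 1 first-place votes: A 11, B 10, C 12, D 9. C and A advance.
Runoff: C is ranked above A on 12 ballots, A above C on 30.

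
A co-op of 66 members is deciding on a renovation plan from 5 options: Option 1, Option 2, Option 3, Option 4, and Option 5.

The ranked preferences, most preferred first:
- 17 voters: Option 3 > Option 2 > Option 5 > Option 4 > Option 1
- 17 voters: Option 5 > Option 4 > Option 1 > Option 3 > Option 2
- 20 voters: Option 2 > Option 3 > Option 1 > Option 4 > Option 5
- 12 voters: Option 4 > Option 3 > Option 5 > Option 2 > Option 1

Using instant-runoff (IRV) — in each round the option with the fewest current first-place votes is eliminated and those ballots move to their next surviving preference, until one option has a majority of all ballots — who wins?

Option 3

Round 1: Option 1 0, Option 2 20, Option 3 17, Option 4 12, Option 5 17. Option 1 eliminated.
Round 2: Option 2 20, Option 3 17, Option 4 12, Option 5 17. Option 4 eliminated.
Round 3: Option 2 20, Option 3 29, Option 5 17. Option 5 eliminated.
Round 4: Option 2 20, Option 3 46. Option 3 has a majority (≥34).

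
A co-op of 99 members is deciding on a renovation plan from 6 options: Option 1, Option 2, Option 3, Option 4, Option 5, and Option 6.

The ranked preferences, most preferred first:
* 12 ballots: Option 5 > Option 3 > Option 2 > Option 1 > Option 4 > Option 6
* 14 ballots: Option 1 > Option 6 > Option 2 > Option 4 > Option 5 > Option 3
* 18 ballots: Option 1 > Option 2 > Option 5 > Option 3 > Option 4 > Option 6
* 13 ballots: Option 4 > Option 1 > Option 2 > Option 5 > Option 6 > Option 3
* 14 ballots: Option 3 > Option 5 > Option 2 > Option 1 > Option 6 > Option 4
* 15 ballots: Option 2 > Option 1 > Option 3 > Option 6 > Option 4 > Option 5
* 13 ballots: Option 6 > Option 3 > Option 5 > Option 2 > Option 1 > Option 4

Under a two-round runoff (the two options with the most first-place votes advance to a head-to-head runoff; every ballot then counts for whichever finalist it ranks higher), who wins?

Round 1 first-place votes: Option 1 32, Option 2 15, Option 3 14, Option 4 13, Option 5 12, Option 6 13. Option 1 and Option 2 advance.
Runoff: Option 1 is ranked above Option 2 on 45 ballots, Option 2 above Option 1 on 54.

Option 2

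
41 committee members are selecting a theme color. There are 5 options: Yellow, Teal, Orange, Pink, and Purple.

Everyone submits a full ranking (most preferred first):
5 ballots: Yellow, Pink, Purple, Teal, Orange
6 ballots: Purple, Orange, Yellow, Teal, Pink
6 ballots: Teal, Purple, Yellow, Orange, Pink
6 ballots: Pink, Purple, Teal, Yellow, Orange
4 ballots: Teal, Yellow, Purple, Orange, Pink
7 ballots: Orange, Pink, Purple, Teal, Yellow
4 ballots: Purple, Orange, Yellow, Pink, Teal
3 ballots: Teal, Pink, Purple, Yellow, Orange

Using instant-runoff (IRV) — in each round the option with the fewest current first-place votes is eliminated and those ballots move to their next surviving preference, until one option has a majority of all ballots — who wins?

Pink

Round 1: Yellow 5, Teal 13, Orange 7, Pink 6, Purple 10. Yellow eliminated.
Round 2: Teal 13, Orange 7, Pink 11, Purple 10. Orange eliminated.
Round 3: Teal 13, Pink 18, Purple 10. Purple eliminated.
Round 4: Teal 19, Pink 22. Pink has a majority (≥21).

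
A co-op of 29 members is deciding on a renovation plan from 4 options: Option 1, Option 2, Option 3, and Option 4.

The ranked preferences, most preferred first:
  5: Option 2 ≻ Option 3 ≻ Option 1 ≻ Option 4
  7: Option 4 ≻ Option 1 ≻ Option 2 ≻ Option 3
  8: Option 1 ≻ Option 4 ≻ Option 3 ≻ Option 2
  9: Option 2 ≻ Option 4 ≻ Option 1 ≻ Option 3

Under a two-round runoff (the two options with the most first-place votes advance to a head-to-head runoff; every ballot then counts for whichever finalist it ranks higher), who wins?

Option 1

Round 1 first-place votes: Option 1 8, Option 2 14, Option 3 0, Option 4 7. Option 2 and Option 1 advance.
Runoff: Option 2 is ranked above Option 1 on 14 ballots, Option 1 above Option 2 on 15.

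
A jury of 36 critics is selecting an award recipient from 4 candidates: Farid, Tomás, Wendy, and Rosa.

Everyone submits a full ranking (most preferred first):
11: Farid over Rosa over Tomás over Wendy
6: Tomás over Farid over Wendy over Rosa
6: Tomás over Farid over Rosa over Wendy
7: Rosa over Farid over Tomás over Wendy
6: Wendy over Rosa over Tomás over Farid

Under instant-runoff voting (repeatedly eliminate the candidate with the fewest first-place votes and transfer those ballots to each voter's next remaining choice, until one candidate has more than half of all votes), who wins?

Round 1: Farid 11, Tomás 12, Wendy 6, Rosa 7. Wendy eliminated.
Round 2: Farid 11, Tomás 12, Rosa 13. Farid eliminated.
Round 3: Tomás 12, Rosa 24. Rosa has a majority (≥19).

Rosa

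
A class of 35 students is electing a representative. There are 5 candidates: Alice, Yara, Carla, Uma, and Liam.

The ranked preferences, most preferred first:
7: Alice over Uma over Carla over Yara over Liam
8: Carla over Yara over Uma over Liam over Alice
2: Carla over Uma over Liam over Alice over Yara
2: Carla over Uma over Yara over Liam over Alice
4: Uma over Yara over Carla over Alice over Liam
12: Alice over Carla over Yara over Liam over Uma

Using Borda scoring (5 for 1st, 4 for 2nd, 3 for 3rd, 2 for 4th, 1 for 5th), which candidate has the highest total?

Alice: 7×5 + 8×1 + 2×2 + 2×1 + 4×2 + 12×5 = 117
Yara: 7×2 + 8×4 + 2×1 + 2×3 + 4×4 + 12×3 = 106
Carla: 7×3 + 8×5 + 2×5 + 2×5 + 4×3 + 12×4 = 141
Uma: 7×4 + 8×3 + 2×4 + 2×4 + 4×5 + 12×1 = 100
Liam: 7×1 + 8×2 + 2×3 + 2×2 + 4×1 + 12×2 = 61

Carla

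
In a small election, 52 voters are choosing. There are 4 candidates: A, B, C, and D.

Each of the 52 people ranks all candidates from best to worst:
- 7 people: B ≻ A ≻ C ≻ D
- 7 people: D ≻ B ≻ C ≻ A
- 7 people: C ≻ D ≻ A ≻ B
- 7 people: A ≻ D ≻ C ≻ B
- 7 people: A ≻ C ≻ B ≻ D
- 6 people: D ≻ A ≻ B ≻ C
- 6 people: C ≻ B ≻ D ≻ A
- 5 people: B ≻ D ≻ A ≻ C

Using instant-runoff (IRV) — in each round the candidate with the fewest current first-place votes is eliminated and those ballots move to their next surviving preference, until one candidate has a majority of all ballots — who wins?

D

Round 1: A 14, B 12, C 13, D 13. B eliminated.
Round 2: A 21, C 13, D 18. C eliminated.
Round 3: A 21, D 31. D has a majority (≥27).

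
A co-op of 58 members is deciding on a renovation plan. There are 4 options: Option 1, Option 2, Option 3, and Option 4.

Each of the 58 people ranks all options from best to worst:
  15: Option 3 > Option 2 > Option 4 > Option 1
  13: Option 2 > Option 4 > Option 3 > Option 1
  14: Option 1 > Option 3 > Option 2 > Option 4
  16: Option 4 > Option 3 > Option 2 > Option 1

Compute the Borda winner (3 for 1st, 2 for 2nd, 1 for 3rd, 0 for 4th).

Option 3

Option 1: 15×0 + 13×0 + 14×3 + 16×0 = 42
Option 2: 15×2 + 13×3 + 14×1 + 16×1 = 99
Option 3: 15×3 + 13×1 + 14×2 + 16×2 = 118
Option 4: 15×1 + 13×2 + 14×0 + 16×3 = 89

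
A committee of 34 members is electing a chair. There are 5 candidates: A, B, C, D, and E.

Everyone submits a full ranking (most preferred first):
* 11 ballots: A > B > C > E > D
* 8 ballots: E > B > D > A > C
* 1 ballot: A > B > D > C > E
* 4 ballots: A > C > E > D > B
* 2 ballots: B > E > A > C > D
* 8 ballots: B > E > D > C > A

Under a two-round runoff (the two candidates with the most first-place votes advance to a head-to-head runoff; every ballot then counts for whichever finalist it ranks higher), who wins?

Round 1 first-place votes: A 16, B 10, C 0, D 0, E 8. A and B advance.
Runoff: A is ranked above B on 16 ballots, B above A on 18.

B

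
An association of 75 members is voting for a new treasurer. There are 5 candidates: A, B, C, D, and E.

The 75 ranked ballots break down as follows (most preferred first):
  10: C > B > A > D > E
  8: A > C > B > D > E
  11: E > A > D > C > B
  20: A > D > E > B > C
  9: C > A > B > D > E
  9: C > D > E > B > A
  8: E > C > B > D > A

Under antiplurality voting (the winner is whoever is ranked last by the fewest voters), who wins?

D

Last-place votes: A 17, B 11, C 20, D 0, E 27.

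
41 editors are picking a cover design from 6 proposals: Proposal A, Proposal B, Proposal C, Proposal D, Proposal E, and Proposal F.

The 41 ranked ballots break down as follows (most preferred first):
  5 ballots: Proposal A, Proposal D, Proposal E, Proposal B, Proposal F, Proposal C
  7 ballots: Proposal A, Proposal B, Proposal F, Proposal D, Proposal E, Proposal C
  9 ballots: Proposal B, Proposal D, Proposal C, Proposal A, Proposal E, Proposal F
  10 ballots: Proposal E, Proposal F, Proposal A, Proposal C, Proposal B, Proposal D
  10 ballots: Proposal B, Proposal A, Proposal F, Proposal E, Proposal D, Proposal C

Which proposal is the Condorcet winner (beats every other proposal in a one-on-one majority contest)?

Proposal A

Proposal A vs Proposal B: 22–19
Proposal A vs Proposal C: 32–9
Proposal A vs Proposal D: 32–9
Proposal A vs Proposal E: 31–10
Proposal A vs Proposal F: 31–10
Proposal A beats every other proposal.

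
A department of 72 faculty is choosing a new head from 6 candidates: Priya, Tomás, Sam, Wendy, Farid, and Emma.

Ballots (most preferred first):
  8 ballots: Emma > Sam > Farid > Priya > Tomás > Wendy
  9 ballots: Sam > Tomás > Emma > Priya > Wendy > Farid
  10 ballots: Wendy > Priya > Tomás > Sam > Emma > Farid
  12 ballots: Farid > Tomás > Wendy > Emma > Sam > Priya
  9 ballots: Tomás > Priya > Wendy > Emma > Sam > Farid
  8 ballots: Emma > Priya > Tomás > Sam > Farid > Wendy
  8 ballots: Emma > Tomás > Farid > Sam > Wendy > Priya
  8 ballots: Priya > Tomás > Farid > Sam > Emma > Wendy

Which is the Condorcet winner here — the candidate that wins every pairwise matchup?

Tomás

Tomás vs Priya: 38–34
Tomás vs Sam: 55–17
Tomás vs Wendy: 62–10
Tomás vs Farid: 52–20
Tomás vs Emma: 48–24
Tomás beats every other candidate.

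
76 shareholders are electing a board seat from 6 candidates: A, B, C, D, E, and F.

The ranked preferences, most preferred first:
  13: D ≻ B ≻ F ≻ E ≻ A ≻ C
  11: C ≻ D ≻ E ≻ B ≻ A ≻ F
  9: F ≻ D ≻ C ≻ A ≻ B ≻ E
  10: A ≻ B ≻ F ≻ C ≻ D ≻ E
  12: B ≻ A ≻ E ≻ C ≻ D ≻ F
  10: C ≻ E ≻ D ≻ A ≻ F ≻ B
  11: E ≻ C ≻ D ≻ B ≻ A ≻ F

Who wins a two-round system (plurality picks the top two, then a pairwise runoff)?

C

Round 1 first-place votes: A 10, B 12, C 21, D 13, E 11, F 9. C and D advance.
Runoff: C is ranked above D on 54 ballots, D above C on 22.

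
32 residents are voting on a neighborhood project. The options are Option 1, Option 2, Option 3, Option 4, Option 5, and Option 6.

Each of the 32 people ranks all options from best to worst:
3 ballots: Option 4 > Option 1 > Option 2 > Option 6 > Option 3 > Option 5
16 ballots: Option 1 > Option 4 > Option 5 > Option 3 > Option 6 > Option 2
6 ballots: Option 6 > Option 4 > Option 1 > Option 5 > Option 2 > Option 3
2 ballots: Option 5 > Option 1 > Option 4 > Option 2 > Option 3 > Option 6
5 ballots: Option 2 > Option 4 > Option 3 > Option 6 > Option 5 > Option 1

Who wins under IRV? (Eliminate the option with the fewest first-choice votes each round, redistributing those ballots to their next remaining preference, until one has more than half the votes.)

Option 1

Round 1: Option 1 16, Option 2 5, Option 3 0, Option 4 3, Option 5 2, Option 6 6. Option 3 eliminated.
Round 2: Option 1 16, Option 2 5, Option 4 3, Option 5 2, Option 6 6. Option 5 eliminated.
Round 3: Option 1 18, Option 2 5, Option 4 3, Option 6 6. Option 1 has a majority (≥17).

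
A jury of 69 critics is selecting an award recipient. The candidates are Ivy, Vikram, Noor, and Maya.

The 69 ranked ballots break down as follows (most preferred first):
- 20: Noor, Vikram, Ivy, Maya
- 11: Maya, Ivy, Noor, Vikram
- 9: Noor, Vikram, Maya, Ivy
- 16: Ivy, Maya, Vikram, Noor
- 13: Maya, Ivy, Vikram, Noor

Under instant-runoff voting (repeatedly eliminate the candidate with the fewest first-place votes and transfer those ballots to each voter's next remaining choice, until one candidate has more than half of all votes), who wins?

Maya

Round 1: Ivy 16, Vikram 0, Noor 29, Maya 24. Vikram eliminated.
Round 2: Ivy 16, Noor 29, Maya 24. Ivy eliminated.
Round 3: Noor 29, Maya 40. Maya has a majority (≥35).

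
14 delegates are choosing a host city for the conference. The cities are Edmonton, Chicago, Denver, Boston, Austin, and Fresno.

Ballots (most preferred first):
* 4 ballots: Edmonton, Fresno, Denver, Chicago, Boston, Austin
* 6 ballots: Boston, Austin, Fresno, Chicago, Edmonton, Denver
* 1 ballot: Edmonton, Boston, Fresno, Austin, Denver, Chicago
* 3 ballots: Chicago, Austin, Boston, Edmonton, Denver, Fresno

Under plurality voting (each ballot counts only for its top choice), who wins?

Boston

First-place votes: Edmonton 5, Chicago 3, Denver 0, Boston 6, Austin 0, Fresno 0.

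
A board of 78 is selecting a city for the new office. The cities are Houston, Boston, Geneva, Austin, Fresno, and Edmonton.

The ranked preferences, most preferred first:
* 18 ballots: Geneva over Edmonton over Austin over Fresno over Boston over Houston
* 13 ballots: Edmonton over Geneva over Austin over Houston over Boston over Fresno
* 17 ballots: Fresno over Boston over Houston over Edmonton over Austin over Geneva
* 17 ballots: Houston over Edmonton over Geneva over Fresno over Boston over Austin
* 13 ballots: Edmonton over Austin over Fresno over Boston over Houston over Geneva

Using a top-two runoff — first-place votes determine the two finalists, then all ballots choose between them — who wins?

Edmonton

Round 1 first-place votes: Houston 17, Boston 0, Geneva 18, Austin 0, Fresno 17, Edmonton 26. Edmonton and Geneva advance.
Runoff: Edmonton is ranked above Geneva on 60 ballots, Geneva above Edmonton on 18.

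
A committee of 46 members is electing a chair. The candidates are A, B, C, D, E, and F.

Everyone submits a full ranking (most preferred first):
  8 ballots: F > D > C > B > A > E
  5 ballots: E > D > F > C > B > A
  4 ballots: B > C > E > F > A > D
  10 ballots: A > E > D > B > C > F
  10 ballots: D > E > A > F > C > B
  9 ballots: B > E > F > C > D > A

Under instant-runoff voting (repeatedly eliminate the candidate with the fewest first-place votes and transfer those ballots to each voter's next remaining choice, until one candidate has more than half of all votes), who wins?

D

Round 1: A 10, B 13, C 0, D 10, E 5, F 8. C eliminated.
Round 2: A 10, B 13, D 10, E 5, F 8. E eliminated.
Round 3: A 10, B 13, D 15, F 8. F eliminated.
Round 4: A 10, B 13, D 23. A eliminated.
Round 5: B 13, D 33. D has a majority (≥24).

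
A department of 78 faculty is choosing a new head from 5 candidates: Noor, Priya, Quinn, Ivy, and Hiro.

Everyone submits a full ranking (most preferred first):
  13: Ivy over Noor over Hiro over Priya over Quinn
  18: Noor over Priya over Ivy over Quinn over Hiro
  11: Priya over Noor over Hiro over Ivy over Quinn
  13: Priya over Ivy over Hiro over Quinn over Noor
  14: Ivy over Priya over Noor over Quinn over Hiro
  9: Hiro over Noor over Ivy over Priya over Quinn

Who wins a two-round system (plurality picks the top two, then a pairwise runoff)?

Round 1 first-place votes: Noor 18, Priya 24, Quinn 0, Ivy 27, Hiro 9. Ivy and Priya advance.
Runoff: Ivy is ranked above Priya on 36 ballots, Priya above Ivy on 42.

Priya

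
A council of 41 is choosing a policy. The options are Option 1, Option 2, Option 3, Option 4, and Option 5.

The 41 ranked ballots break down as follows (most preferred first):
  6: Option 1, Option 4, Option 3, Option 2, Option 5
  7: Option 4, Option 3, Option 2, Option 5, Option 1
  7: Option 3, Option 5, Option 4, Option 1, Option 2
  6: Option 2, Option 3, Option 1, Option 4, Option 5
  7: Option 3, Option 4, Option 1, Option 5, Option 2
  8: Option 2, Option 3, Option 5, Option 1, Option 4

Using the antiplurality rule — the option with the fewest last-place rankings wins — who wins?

Option 3

Last-place votes: Option 1 7, Option 2 14, Option 3 0, Option 4 8, Option 5 12.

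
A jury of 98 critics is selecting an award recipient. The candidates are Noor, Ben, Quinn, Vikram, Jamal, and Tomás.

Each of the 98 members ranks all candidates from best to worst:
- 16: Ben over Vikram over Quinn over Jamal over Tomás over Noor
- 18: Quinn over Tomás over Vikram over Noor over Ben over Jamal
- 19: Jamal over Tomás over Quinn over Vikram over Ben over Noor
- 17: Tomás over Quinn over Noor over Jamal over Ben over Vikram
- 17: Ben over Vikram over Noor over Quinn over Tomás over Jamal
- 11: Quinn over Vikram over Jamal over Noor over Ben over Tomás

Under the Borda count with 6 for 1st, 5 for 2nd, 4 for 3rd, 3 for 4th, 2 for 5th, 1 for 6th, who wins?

Quinn

Noor: 16×1 + 18×3 + 19×1 + 17×4 + 17×4 + 11×3 = 258
Ben: 16×6 + 18×2 + 19×2 + 17×2 + 17×6 + 11×2 = 328
Quinn: 16×4 + 18×6 + 19×4 + 17×5 + 17×3 + 11×6 = 450
Vikram: 16×5 + 18×4 + 19×3 + 17×1 + 17×5 + 11×5 = 366
Jamal: 16×3 + 18×1 + 19×6 + 17×3 + 17×1 + 11×4 = 292
Tomás: 16×2 + 18×5 + 19×5 + 17×6 + 17×2 + 11×1 = 364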